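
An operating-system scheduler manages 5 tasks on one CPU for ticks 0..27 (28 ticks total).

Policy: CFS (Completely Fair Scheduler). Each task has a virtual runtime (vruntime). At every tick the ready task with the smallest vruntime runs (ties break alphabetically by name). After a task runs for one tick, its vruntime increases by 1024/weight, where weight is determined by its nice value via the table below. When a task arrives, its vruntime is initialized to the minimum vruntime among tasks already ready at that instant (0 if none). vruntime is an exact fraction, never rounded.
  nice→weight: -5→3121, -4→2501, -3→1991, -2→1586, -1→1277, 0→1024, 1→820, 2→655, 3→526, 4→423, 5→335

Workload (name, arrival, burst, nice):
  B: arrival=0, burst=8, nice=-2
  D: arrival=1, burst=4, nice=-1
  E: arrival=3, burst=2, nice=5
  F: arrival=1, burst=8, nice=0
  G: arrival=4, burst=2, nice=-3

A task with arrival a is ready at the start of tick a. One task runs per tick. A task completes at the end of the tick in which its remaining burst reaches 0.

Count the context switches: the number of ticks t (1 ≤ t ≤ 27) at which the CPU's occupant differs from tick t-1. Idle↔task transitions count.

context switches = 18

t=0: vr[B=0] → run B
t=1: vr[B=512/793 D=512/793 F=512/793] → run B
t=2: vr[B=1024/793 D=512/793 F=512/793] → run D
t=3: vr[B=1024/793 D=1465856/1012661 E=512/793 F=512/793] → run E
t=4: vr[B=1024/793 D=1465856/1012661 E=983552/265655 F=512/793 G=512/793] → run F
t=5: vr[B=1024/793 D=1465856/1012661 E=983552/265655 F=1305/793 G=512/793] → run G
t=6: vr[B=1024/793 D=1465856/1012661 E=983552/265655 F=1305/793 G=1831424/1578863] → run G
t=7: vr[B=1024/793 D=1465856/1012661 E=983552/265655 F=1305/793] → run B
t=8: vr[B=1536/793 D=1465856/1012661 E=983552/265655 F=1305/793] → run D
t=9: vr[B=1536/793 D=2277888/1012661 E=983552/265655 F=1305/793] → run F
t=10: vr[B=1536/793 D=2277888/1012661 E=983552/265655 F=2098/793] → run B
t=11: vr[B=2048/793 D=2277888/1012661 E=983552/265655 F=2098/793] → run D
t=12: vr[B=2048/793 D=3089920/1012661 E=983552/265655 F=2098/793] → run B
t=13: vr[B=2560/793 D=3089920/1012661 E=983552/265655 F=2098/793] → run F
t=14: vr[B=2560/793 D=3089920/1012661 E=983552/265655 F=2891/793] → run D
t=15: vr[B=2560/793 E=983552/265655 F=2891/793] → run B
t=16: vr[B=3072/793 E=983552/265655 F=2891/793] → run F
t=17: vr[B=3072/793 E=983552/265655 F=3684/793] → run E
t=18: vr[B=3072/793 F=3684/793] → run B
t=19: vr[B=3584/793 F=3684/793] → run B
t=20: vr[F=3684/793] → run F
t=21: vr[F=4477/793] → run F
t=22: vr[F=5270/793] → run F
t=23: vr[F=6063/793] → run F
t=24: (idle)
t=25: (idle)
t=26: (idle)
t=27: (idle)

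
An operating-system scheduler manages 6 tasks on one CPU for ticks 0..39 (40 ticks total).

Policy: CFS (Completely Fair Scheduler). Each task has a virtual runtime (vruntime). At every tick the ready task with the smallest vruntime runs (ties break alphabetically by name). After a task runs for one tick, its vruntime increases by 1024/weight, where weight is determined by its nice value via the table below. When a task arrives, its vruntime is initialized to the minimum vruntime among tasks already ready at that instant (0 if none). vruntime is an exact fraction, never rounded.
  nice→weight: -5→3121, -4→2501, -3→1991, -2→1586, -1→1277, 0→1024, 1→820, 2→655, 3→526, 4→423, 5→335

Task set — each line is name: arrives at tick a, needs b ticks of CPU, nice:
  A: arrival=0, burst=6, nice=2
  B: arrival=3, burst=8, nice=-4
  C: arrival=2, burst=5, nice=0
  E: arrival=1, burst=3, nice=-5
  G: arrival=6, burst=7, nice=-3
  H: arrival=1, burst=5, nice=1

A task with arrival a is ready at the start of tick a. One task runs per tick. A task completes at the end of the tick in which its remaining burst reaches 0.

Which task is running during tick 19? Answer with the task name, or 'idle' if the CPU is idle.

t=0: vr[A=0] → run A
t=1: vr[A=1024/655 E=1024/655 H=1024/655] → run A
t=2: vr[A=2048/655 C=1024/655 E=1024/655 H=1024/655] → run C
t=3: vr[A=2048/655 B=1024/655 C=1679/655 E=1024/655 H=1024/655] → run B
t=4: vr[A=2048/655 B=3231744/1638155 C=1679/655 E=1024/655 H=1024/655] → run E
t=5: vr[A=2048/655 B=3231744/1638155 C=1679/655 E=3866624/2044255 H=1024/655] → run H
t=6: vr[A=2048/655 B=3231744/1638155 C=1679/655 E=3866624/2044255 G=3866624/2044255 H=15104/5371] → run E
t=7: vr[A=2048/655 B=3231744/1638155 C=1679/655 E=4537344/2044255 G=3866624/2044255 H=15104/5371] → run G
t=8: vr[A=2048/655 B=3231744/1638155 C=1679/655 E=4537344/2044255 G=9791765504/4070111705 H=15104/5371] → run B
t=9: vr[A=2048/655 B=3902464/1638155 C=1679/655 E=4537344/2044255 G=9791765504/4070111705 H=15104/5371] → run E
t=10: vr[A=2048/655 B=3902464/1638155 C=1679/655 G=9791765504/4070111705 H=15104/5371] → run B
t=11: vr[A=2048/655 B=4573184/1638155 C=1679/655 G=9791765504/4070111705 H=15104/5371] → run G
t=12: vr[A=2048/655 B=4573184/1638155 C=1679/655 G=11885082624/4070111705 H=15104/5371] → run C
t=13: vr[A=2048/655 B=4573184/1638155 C=2334/655 G=11885082624/4070111705 H=15104/5371] → run B
t=14: vr[A=2048/655 B=5243904/1638155 C=2334/655 G=11885082624/4070111705 H=15104/5371] → run H
t=15: vr[A=2048/655 B=5243904/1638155 C=2334/655 G=11885082624/4070111705 H=109056/26855] → run G
t=16: vr[A=2048/655 B=5243904/1638155 C=2334/655 G=13978399744/4070111705 H=109056/26855] → run A
t=17: vr[A=3072/655 B=5243904/1638155 C=2334/655 G=13978399744/4070111705 H=109056/26855] → run B
t=18: vr[A=3072/655 B=5914624/1638155 C=2334/655 G=13978399744/4070111705 H=109056/26855] → run G
t=19: vr[A=3072/655 B=5914624/1638155 C=2334/655 G=16071716864/4070111705 H=109056/26855] → run C
t=20: vr[A=3072/655 B=5914624/1638155 C=2989/655 G=16071716864/4070111705 H=109056/26855] → run B
t=21: vr[A=3072/655 B=6585344/1638155 C=2989/655 G=16071716864/4070111705 H=109056/26855] → run G
t=22: vr[A=3072/655 B=6585344/1638155 C=2989/655 G=18165033984/4070111705 H=109056/26855] → run B
t=23: vr[A=3072/655 B=7256064/1638155 C=2989/655 G=18165033984/4070111705 H=109056/26855] → run H
t=24: vr[A=3072/655 B=7256064/1638155 C=2989/655 G=18165033984/4070111705 H=142592/26855] → run B
t=25: vr[A=3072/655 C=2989/655 G=18165033984/4070111705 H=142592/26855] → run G
t=26: vr[A=3072/655 C=2989/655 G=20258351104/4070111705 H=142592/26855] → run C
t=27: vr[A=3072/655 C=3644/655 G=20258351104/4070111705 H=142592/26855] → run A
t=28: vr[A=4096/655 C=3644/655 G=20258351104/4070111705 H=142592/26855] → run G
t=29: vr[A=4096/655 C=3644/655 H=142592/26855] → run H
t=30: vr[A=4096/655 C=3644/655 H=176128/26855] → run C
t=31: vr[A=4096/655 H=176128/26855] → run A
t=32: vr[A=1024/131 H=176128/26855] → run H
t=33: vr[A=1024/131] → run A
t=34: (idle)
t=35: (idle)
t=36: (idle)
t=37: (idle)
t=38: (idle)
t=39: (idle)

running at tick 19 = C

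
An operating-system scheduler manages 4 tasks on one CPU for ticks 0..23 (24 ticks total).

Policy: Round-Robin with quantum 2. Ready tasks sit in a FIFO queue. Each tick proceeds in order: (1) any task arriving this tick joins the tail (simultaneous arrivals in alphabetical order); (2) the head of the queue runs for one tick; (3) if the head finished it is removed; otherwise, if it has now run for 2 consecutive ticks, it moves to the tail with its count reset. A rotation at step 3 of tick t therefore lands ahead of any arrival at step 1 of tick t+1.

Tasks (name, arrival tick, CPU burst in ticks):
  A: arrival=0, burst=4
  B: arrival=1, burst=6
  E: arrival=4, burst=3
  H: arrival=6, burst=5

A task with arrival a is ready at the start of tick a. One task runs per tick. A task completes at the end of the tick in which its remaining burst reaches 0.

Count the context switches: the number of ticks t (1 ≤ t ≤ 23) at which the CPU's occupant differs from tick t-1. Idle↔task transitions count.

context switches = 9

t=0: queue=[A] q_used=0 → run A
t=1: queue=[A,B] q_used=1 → run A
t=2: queue=[B,A] q_used=0 → run B
t=3: queue=[B,A] q_used=1 → run B
t=4: queue=[A,B,E] q_used=0 → run A
t=5: queue=[A,B,E] q_used=1 → run A
t=6: queue=[B,E,H] q_used=0 → run B
t=7: queue=[B,E,H] q_used=1 → run B
t=8: queue=[E,H,B] q_used=0 → run E
t=9: queue=[E,H,B] q_used=1 → run E
t=10: queue=[H,B,E] q_used=0 → run H
t=11: queue=[H,B,E] q_used=1 → run H
t=12: queue=[B,E,H] q_used=0 → run B
t=13: queue=[B,E,H] q_used=1 → run B
t=14: queue=[E,H] q_used=0 → run E
t=15: queue=[H] q_used=0 → run H
t=16: queue=[H] q_used=1 → run H
t=17: queue=[H] q_used=0 → run H
t=18: (idle)
t=19: (idle)
t=20: (idle)
t=21: (idle)
t=22: (idle)
t=23: (idle)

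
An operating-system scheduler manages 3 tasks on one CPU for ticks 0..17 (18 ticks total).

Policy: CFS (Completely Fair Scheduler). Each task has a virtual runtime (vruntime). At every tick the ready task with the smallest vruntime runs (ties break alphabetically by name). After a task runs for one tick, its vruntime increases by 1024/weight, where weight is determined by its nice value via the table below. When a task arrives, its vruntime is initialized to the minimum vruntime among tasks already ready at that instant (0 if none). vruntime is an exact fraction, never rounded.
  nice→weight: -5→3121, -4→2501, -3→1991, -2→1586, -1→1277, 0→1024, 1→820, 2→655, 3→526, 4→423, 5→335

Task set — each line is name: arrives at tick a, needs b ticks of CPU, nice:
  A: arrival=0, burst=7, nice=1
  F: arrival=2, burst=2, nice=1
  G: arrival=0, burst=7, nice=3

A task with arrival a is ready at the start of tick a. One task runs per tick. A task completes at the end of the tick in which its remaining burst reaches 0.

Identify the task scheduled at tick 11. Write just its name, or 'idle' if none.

running at tick 11 = A

t=0: vr[A=0 G=0] → run A
t=1: vr[A=256/205 G=0] → run G
t=2: vr[A=256/205 F=256/205 G=512/263] → run A
t=3: vr[A=512/205 F=256/205 G=512/263] → run F
t=4: vr[A=512/205 F=512/205 G=512/263] → run G
t=5: vr[A=512/205 F=512/205 G=1024/263] → run A
t=6: vr[A=768/205 F=512/205 G=1024/263] → run F
t=7: vr[A=768/205 G=1024/263] → run A
t=8: vr[A=1024/205 G=1024/263] → run G
t=9: vr[A=1024/205 G=1536/263] → run A
t=10: vr[A=256/41 G=1536/263] → run G
t=11: vr[A=256/41 G=2048/263] → run A
t=12: vr[A=1536/205 G=2048/263] → run A
t=13: vr[G=2048/263] → run G
t=14: vr[G=2560/263] → run G
t=15: vr[G=3072/263] → run G
t=16: (idle)
t=17: (idle)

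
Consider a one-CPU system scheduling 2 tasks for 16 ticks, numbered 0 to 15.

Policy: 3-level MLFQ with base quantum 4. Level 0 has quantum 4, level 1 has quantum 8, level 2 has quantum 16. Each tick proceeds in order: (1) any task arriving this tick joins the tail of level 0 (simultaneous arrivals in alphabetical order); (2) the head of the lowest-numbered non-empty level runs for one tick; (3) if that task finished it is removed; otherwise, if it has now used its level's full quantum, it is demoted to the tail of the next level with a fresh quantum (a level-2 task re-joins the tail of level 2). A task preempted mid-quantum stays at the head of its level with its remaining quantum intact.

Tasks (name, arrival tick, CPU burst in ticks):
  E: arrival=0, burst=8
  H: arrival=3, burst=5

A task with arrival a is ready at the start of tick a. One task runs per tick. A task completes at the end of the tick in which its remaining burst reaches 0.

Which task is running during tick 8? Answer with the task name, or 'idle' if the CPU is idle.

running at tick 8 = E

t=0: L0/L1/L2 = E/-/- → run E
t=1: L0/L1/L2 = E/-/- → run E
t=2: L0/L1/L2 = E/-/- → run E
t=3: L0/L1/L2 = EH/-/- → run E
t=4: L0/L1/L2 = H/E/- → run H
t=5: L0/L1/L2 = H/E/- → run H
t=6: L0/L1/L2 = H/E/- → run H
t=7: L0/L1/L2 = H/E/- → run H
t=8: L0/L1/L2 = -/EH/- → run E
t=9: L0/L1/L2 = -/EH/- → run E
t=10: L0/L1/L2 = -/EH/- → run E
t=11: L0/L1/L2 = -/EH/- → run E
t=12: L0/L1/L2 = -/H/- → run H
t=13: (idle)
t=14: (idle)
t=15: (idle)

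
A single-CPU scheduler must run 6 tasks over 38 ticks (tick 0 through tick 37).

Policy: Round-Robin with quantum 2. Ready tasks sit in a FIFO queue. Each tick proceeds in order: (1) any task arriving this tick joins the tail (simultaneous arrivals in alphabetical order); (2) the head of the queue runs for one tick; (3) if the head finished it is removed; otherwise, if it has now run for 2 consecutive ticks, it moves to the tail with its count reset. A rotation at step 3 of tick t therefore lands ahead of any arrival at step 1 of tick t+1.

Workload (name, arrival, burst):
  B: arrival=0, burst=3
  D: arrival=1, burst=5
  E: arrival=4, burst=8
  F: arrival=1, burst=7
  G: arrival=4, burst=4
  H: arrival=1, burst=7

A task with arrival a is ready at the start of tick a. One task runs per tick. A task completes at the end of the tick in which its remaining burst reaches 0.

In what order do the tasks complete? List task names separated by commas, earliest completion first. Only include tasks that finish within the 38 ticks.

completion order = B, D, G, F, H, E

t=0: queue=[B] q_used=0 → run B
t=1: queue=[B,D,F,H] q_used=1 → run B
t=2: queue=[D,F,H,B] q_used=0 → run D
t=3: queue=[D,F,H,B] q_used=1 → run D
t=4: queue=[F,H,B,D,E,G] q_used=0 → run F
t=5: queue=[F,H,B,D,E,G] q_used=1 → run F
t=6: queue=[H,B,D,E,G,F] q_used=0 → run H
t=7: queue=[H,B,D,E,G,F] q_used=1 → run H
t=8: queue=[B,D,E,G,F,H] q_used=0 → run B
t=9: queue=[D,E,G,F,H] q_used=0 → run D
t=10: queue=[D,E,G,F,H] q_used=1 → run D
t=11: queue=[E,G,F,H,D] q_used=0 → run E
t=12: queue=[E,G,F,H,D] q_used=1 → run E
t=13: queue=[G,F,H,D,E] q_used=0 → run G
t=14: queue=[G,F,H,D,E] q_used=1 → run G
t=15: queue=[F,H,D,E,G] q_used=0 → run F
t=16: queue=[F,H,D,E,G] q_used=1 → run F
t=17: queue=[H,D,E,G,F] q_used=0 → run H
t=18: queue=[H,D,E,G,F] q_used=1 → run H
t=19: queue=[D,E,G,F,H] q_used=0 → run D
t=20: queue=[E,G,F,H] q_used=0 → run E
t=21: queue=[E,G,F,H] q_used=1 → run E
t=22: queue=[G,F,H,E] q_used=0 → run G
t=23: queue=[G,F,H,E] q_used=1 → run G
t=24: queue=[F,H,E] q_used=0 → run F
t=25: queue=[F,H,E] q_used=1 → run F
t=26: queue=[H,E,F] q_used=0 → run H
t=27: queue=[H,E,F] q_used=1 → run H
t=28: queue=[E,F,H] q_used=0 → run E
t=29: queue=[E,F,H] q_used=1 → run E
t=30: queue=[F,H,E] q_used=0 → run F
t=31: queue=[H,E] q_used=0 → run H
t=32: queue=[E] q_used=0 → run E
t=33: queue=[E] q_used=1 → run E
t=34: (idle)
t=35: (idle)
t=36: (idle)
t=37: (idle)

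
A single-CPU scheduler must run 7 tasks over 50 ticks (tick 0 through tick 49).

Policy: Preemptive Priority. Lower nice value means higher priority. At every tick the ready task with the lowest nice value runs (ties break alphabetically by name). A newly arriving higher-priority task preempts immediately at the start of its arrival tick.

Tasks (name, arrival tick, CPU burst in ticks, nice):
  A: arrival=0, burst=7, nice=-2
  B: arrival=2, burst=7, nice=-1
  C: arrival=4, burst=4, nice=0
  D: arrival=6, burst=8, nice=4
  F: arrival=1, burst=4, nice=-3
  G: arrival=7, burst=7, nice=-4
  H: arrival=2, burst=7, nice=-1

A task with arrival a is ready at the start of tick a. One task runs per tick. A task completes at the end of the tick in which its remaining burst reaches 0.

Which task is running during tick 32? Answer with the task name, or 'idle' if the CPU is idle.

running at tick 32 = C

t=0: ready={A} → run A
t=1: ready={A,F} → run F
t=2: ready={A,B,F,H} → run F
t=3: ready={A,B,F,H} → run F
t=4: ready={A,B,C,F,H} → run F
t=5: ready={A,B,C,H} → run A
t=6: ready={A,B,C,D,H} → run A
t=7: ready={A,B,C,D,G,H} → run G
t=8: ready={A,B,C,D,G,H} → run G
t=9: ready={A,B,C,D,G,H} → run G
t=10: ready={A,B,C,D,G,H} → run G
t=11: ready={A,B,C,D,G,H} → run G
t=12: ready={A,B,C,D,G,H} → run G
t=13: ready={A,B,C,D,G,H} → run G
t=14: ready={A,B,C,D,H} → run A
t=15: ready={A,B,C,D,H} → run A
t=16: ready={A,B,C,D,H} → run A
t=17: ready={A,B,C,D,H} → run A
t=18: ready={B,C,D,H} → run B
t=19: ready={B,C,D,H} → run B
t=20: ready={B,C,D,H} → run B
t=21: ready={B,C,D,H} → run B
t=22: ready={B,C,D,H} → run B
t=23: ready={B,C,D,H} → run B
t=24: ready={B,C,D,H} → run B
t=25: ready={C,D,H} → run H
t=26: ready={C,D,H} → run H
t=27: ready={C,D,H} → run H
t=28: ready={C,D,H} → run H
t=29: ready={C,D,H} → run H
t=30: ready={C,D,H} → run H
t=31: ready={C,D,H} → run H
t=32: ready={C,D} → run C
t=33: ready={C,D} → run C
t=34: ready={C,D} → run C
t=35: ready={C,D} → run C
t=36: ready={D} → run D
t=37: ready={D} → run D
t=38: ready={D} → run D
t=39: ready={D} → run D
t=40: ready={D} → run D
t=41: ready={D} → run D
t=42: ready={D} → run D
t=43: ready={D} → run D
t=44: (idle)
t=45: (idle)
t=46: (idle)
t=47: (idle)
t=48: (idle)
t=49: (idle)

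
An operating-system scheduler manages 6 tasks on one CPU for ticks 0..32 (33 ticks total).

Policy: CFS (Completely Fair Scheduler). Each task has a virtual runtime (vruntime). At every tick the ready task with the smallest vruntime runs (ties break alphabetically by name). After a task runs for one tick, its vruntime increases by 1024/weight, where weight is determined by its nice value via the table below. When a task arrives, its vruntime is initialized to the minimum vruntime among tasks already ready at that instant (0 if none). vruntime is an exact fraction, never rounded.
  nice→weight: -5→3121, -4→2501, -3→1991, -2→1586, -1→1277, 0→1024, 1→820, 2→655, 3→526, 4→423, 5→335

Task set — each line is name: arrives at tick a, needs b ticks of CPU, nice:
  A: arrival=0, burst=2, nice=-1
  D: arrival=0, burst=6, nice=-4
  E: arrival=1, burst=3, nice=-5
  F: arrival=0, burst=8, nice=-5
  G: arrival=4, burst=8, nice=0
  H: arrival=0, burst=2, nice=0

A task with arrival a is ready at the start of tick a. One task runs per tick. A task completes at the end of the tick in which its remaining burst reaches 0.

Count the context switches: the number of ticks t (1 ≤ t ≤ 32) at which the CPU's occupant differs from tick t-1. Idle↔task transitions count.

context switches = 24

t=0: vr[A=0 D=0 F=0 H=0] → run A
t=1: vr[A=1024/1277 D=0 E=0 F=0 H=0] → run D
t=2: vr[A=1024/1277 D=1024/2501 E=0 F=0 H=0] → run E
t=3: vr[A=1024/1277 D=1024/2501 E=1024/3121 F=0 H=0] → run F
t=4: vr[A=1024/1277 D=1024/2501 E=1024/3121 F=1024/3121 G=0 H=0] → run G
t=5: vr[A=1024/1277 D=1024/2501 E=1024/3121 F=1024/3121 G=1 H=0] → run H
t=6: vr[A=1024/1277 D=1024/2501 E=1024/3121 F=1024/3121 G=1 H=1] → run E
t=7: vr[A=1024/1277 D=1024/2501 E=2048/3121 F=1024/3121 G=1 H=1] → run F
t=8: vr[A=1024/1277 D=1024/2501 E=2048/3121 F=2048/3121 G=1 H=1] → run D
t=9: vr[A=1024/1277 D=2048/2501 E=2048/3121 F=2048/3121 G=1 H=1] → run E
t=10: vr[A=1024/1277 D=2048/2501 F=2048/3121 G=1 H=1] → run F
t=11: vr[A=1024/1277 D=2048/2501 F=3072/3121 G=1 H=1] → run A
t=12: vr[D=2048/2501 F=3072/3121 G=1 H=1] → run D
t=13: vr[D=3072/2501 F=3072/3121 G=1 H=1] → run F
t=14: vr[D=3072/2501 F=4096/3121 G=1 H=1] → run G
t=15: vr[D=3072/2501 F=4096/3121 G=2 H=1] → run H
t=16: vr[D=3072/2501 F=4096/3121 G=2] → run D
t=17: vr[D=4096/2501 F=4096/3121 G=2] → run F
t=18: vr[D=4096/2501 F=5120/3121 G=2] → run D
t=19: vr[D=5120/2501 F=5120/3121 G=2] → run F
t=20: vr[D=5120/2501 F=6144/3121 G=2] → run F
t=21: vr[D=5120/2501 F=7168/3121 G=2] → run G
t=22: vr[D=5120/2501 F=7168/3121 G=3] → run D
t=23: vr[F=7168/3121 G=3] → run F
t=24: vr[G=3] → run G
t=25: vr[G=4] → run G
t=26: vr[G=5] → run G
t=27: vr[G=6] → run G
t=28: vr[G=7] → run G
t=29: (idle)
t=30: (idle)
t=31: (idle)
t=32: (idle)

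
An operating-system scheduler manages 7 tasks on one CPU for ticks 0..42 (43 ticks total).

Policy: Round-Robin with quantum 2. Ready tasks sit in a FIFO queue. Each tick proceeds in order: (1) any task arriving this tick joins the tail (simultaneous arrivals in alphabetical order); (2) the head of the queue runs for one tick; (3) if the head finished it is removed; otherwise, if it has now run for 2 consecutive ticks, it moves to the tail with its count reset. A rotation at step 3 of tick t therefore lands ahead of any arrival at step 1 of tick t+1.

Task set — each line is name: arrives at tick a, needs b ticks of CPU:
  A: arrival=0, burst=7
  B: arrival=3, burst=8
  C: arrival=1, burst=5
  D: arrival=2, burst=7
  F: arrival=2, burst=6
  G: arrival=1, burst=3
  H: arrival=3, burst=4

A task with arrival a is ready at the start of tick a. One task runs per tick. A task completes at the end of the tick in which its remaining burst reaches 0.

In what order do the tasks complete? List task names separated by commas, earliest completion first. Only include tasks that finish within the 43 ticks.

t=0: queue=[A] q_used=0 → run A
t=1: queue=[A,C,G] q_used=1 → run A
t=2: queue=[C,G,A,D,F] q_used=0 → run C
t=3: queue=[C,G,A,D,F,B,H] q_used=1 → run C
t=4: queue=[G,A,D,F,B,H,C] q_used=0 → run G
t=5: queue=[G,A,D,F,B,H,C] q_used=1 → run G
t=6: queue=[A,D,F,B,H,C,G] q_used=0 → run A
t=7: queue=[A,D,F,B,H,C,G] q_used=1 → run A
t=8: queue=[D,F,B,H,C,G,A] q_used=0 → run D
t=9: queue=[D,F,B,H,C,G,A] q_used=1 → run D
t=10: queue=[F,B,H,C,G,A,D] q_used=0 → run F
t=11: queue=[F,B,H,C,G,A,D] q_used=1 → run F
t=12: queue=[B,H,C,G,A,D,F] q_used=0 → run B
t=13: queue=[B,H,C,G,A,D,F] q_used=1 → run B
t=14: queue=[H,C,G,A,D,F,B] q_used=0 → run H
t=15: queue=[H,C,G,A,D,F,B] q_used=1 → run H
t=16: queue=[C,G,A,D,F,B,H] q_used=0 → run C
t=17: queue=[C,G,A,D,F,B,H] q_used=1 → run C
t=18: queue=[G,A,D,F,B,H,C] q_used=0 → run G
t=19: queue=[A,D,F,B,H,C] q_used=0 → run A
t=20: queue=[A,D,F,B,H,C] q_used=1 → run A
t=21: queue=[D,F,B,H,C,A] q_used=0 → run D
t=22: queue=[D,F,B,H,C,A] q_used=1 → run D
t=23: queue=[F,B,H,C,A,D] q_used=0 → run F
t=24: queue=[F,B,H,C,A,D] q_used=1 → run F
t=25: queue=[B,H,C,A,D,F] q_used=0 → run B
t=26: queue=[B,H,C,A,D,F] q_used=1 → run B
t=27: queue=[H,C,A,D,F,B] q_used=0 → run H
t=28: queue=[H,C,A,D,F,B] q_used=1 → run H
t=29: queue=[C,A,D,F,B] q_used=0 → run C
t=30: queue=[A,D,F,B] q_used=0 → run A
t=31: queue=[D,F,B] q_used=0 → run D
t=32: queue=[D,F,B] q_used=1 → run D
t=33: queue=[F,B,D] q_used=0 → run F
t=34: queue=[F,B,D] q_used=1 → run F
t=35: queue=[B,D] q_used=0 → run B
t=36: queue=[B,D] q_used=1 → run B
t=37: queue=[D,B] q_used=0 → run D
t=38: queue=[B] q_used=0 → run B
t=39: queue=[B] q_used=1 → run B
t=40: (idle)
t=41: (idle)
t=42: (idle)

completion order = G, H, C, A, F, D, B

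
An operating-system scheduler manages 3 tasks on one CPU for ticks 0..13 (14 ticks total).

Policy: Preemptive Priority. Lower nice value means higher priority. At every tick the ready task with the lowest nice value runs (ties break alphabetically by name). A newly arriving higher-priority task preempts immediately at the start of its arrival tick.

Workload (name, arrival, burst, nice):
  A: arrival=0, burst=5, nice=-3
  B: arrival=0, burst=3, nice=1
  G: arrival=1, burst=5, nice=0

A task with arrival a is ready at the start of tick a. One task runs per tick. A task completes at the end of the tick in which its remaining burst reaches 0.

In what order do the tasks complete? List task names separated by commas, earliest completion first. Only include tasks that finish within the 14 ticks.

t=0: ready={A,B} → run A
t=1: ready={A,B,G} → run A
t=2: ready={A,B,G} → run A
t=3: ready={A,B,G} → run A
t=4: ready={A,B,G} → run A
t=5: ready={B,G} → run G
t=6: ready={B,G} → run G
t=7: ready={B,G} → run G
t=8: ready={B,G} → run G
t=9: ready={B,G} → run G
t=10: ready={B} → run B
t=11: ready={B} → run B
t=12: ready={B} → run B
t=13: (idle)

completion order = A, G, B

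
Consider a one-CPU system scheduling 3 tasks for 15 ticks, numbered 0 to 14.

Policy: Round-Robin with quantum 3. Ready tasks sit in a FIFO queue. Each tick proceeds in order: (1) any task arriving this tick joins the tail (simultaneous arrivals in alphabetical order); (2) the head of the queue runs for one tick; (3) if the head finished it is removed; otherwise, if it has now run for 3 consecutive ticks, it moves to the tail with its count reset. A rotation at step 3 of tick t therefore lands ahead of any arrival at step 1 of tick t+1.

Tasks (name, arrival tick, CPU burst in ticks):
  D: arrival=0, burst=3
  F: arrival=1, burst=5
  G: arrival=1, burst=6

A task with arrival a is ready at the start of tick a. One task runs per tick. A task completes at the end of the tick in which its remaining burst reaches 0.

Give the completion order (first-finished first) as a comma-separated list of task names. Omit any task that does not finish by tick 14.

t=0: queue=[D] q_used=0 → run D
t=1: queue=[D,F,G] q_used=1 → run D
t=2: queue=[D,F,G] q_used=2 → run D
t=3: queue=[F,G] q_used=0 → run F
t=4: queue=[F,G] q_used=1 → run F
t=5: queue=[F,G] q_used=2 → run F
t=6: queue=[G,F] q_used=0 → run G
t=7: queue=[G,F] q_used=1 → run G
t=8: queue=[G,F] q_used=2 → run G
t=9: queue=[F,G] q_used=0 → run F
t=10: queue=[F,G] q_used=1 → run F
t=11: queue=[G] q_used=0 → run G
t=12: queue=[G] q_used=1 → run G
t=13: queue=[G] q_used=2 → run G
t=14: (idle)

completion order = D, F, G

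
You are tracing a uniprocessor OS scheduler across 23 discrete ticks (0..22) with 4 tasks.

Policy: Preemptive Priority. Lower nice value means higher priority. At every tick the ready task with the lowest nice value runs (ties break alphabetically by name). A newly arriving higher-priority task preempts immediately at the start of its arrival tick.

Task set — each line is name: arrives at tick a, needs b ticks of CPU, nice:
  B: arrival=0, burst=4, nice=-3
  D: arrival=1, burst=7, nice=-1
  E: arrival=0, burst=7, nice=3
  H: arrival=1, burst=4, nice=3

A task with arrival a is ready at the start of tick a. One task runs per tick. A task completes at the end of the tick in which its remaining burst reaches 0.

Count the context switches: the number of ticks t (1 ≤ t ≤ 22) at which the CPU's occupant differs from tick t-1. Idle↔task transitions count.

context switches = 4

t=0: ready={B,E} → run B
t=1: ready={B,D,E,H} → run B
t=2: ready={B,D,E,H} → run B
t=3: ready={B,D,E,H} → run B
t=4: ready={D,E,H} → run D
t=5: ready={D,E,H} → run D
t=6: ready={D,E,H} → run D
t=7: ready={D,E,H} → run D
t=8: ready={D,E,H} → run D
t=9: ready={D,E,H} → run D
t=10: ready={D,E,H} → run D
t=11: ready={E,H} → run E
t=12: ready={E,H} → run E
t=13: ready={E,H} → run E
t=14: ready={E,H} → run E
t=15: ready={E,H} → run E
t=16: ready={E,H} → run E
t=17: ready={E,H} → run E
t=18: ready={H} → run H
t=19: ready={H} → run H
t=20: ready={H} → run H
t=21: ready={H} → run H
t=22: (idle)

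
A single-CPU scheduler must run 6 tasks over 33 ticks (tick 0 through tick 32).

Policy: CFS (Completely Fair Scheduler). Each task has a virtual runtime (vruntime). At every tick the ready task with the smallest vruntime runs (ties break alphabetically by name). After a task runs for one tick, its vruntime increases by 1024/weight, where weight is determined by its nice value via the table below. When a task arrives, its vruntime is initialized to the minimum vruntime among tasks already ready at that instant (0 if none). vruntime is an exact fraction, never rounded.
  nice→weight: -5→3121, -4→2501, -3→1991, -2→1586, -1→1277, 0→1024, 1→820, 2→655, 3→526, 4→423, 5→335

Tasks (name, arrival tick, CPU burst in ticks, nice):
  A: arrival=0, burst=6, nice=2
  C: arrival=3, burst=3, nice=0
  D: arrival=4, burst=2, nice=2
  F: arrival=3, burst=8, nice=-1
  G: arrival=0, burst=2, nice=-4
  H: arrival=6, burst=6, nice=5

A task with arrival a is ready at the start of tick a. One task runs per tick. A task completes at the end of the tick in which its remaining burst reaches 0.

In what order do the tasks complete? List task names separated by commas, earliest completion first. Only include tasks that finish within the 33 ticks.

t=0: vr[A=0 G=0] → run A
t=1: vr[A=1024/655 G=0] → run G
t=2: vr[A=1024/655 G=1024/2501] → run G
t=3: vr[A=1024/655 C=1024/655 F=1024/655] → run A
t=4: vr[A=2048/655 C=1024/655 D=1024/655 F=1024/655] → run C
t=5: vr[A=2048/655 C=1679/655 D=1024/655 F=1024/655] → run D
t=6: vr[A=2048/655 C=1679/655 D=2048/655 F=1024/655 H=1024/655] → run F
t=7: vr[A=2048/655 C=1679/655 D=2048/655 F=1978368/836435 H=1024/655] → run H
t=8: vr[A=2048/655 C=1679/655 D=2048/655 F=1978368/836435 H=202752/43885] → run F
t=9: vr[A=2048/655 C=1679/655 D=2048/655 F=2649088/836435 H=202752/43885] → run C
t=10: vr[A=2048/655 C=2334/655 D=2048/655 F=2649088/836435 H=202752/43885] → run A
t=11: vr[A=3072/655 C=2334/655 D=2048/655 F=2649088/836435 H=202752/43885] → run D
t=12: vr[A=3072/655 C=2334/655 F=2649088/836435 H=202752/43885] → run F
t=13: vr[A=3072/655 C=2334/655 F=3319808/836435 H=202752/43885] → run C
t=14: vr[A=3072/655 F=3319808/836435 H=202752/43885] → run F
t=15: vr[A=3072/655 F=3990528/836435 H=202752/43885] → run H
t=16: vr[A=3072/655 F=3990528/836435 H=336896/43885] → run A
t=17: vr[A=4096/655 F=3990528/836435 H=336896/43885] → run F
t=18: vr[A=4096/655 F=4661248/836435 H=336896/43885] → run F
t=19: vr[A=4096/655 F=5331968/836435 H=336896/43885] → run A
t=20: vr[A=1024/131 F=5331968/836435 H=336896/43885] → run F
t=21: vr[A=1024/131 F=6002688/836435 H=336896/43885] → run F
t=22: vr[A=1024/131 H=336896/43885] → run H
t=23: vr[A=1024/131 H=94208/8777] → run A
t=24: vr[H=94208/8777] → run H
t=25: vr[H=605184/43885] → run H
t=26: vr[H=739328/43885] → run H
t=27: (idle)
t=28: (idle)
t=29: (idle)
t=30: (idle)
t=31: (idle)
t=32: (idle)

completion order = G, D, C, F, A, H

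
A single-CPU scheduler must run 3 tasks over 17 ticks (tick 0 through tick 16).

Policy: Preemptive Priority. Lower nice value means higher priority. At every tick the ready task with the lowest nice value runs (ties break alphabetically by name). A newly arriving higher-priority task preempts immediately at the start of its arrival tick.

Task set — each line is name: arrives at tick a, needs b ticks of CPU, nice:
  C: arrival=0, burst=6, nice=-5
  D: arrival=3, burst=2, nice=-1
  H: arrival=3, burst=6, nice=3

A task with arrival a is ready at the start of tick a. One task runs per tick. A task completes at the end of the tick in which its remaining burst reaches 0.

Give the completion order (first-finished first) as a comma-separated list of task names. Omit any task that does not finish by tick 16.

t=0: ready={C} → run C
t=1: ready={C} → run C
t=2: ready={C} → run C
t=3: ready={C,D,H} → run C
t=4: ready={C,D,H} → run C
t=5: ready={C,D,H} → run C
t=6: ready={D,H} → run D
t=7: ready={D,H} → run D
t=8: ready={H} → run H
t=9: ready={H} → run H
t=10: ready={H} → run H
t=11: ready={H} → run H
t=12: ready={H} → run H
t=13: ready={H} → run H
t=14: (idle)
t=15: (idle)
t=16: (idle)

completion order = C, D, H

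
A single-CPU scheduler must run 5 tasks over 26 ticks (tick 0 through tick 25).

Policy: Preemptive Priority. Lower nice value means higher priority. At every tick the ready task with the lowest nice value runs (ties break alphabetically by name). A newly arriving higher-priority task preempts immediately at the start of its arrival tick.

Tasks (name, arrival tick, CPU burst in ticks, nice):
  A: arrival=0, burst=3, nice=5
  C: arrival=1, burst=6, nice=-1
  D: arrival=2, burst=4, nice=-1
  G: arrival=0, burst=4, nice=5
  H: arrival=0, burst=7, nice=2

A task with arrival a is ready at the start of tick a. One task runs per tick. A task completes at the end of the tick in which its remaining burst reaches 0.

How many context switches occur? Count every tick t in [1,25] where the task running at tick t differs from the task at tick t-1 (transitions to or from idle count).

context switches = 6

t=0: ready={A,G,H} → run H
t=1: ready={A,C,G,H} → run C
t=2: ready={A,C,D,G,H} → run C
t=3: ready={A,C,D,G,H} → run C
t=4: ready={A,C,D,G,H} → run C
t=5: ready={A,C,D,G,H} → run C
t=6: ready={A,C,D,G,H} → run C
t=7: ready={A,D,G,H} → run D
t=8: ready={A,D,G,H} → run D
t=9: ready={A,D,G,H} → run D
t=10: ready={A,D,G,H} → run D
t=11: ready={A,G,H} → run H
t=12: ready={A,G,H} → run H
t=13: ready={A,G,H} → run H
t=14: ready={A,G,H} → run H
t=15: ready={A,G,H} → run H
t=16: ready={A,G,H} → run H
t=17: ready={A,G} → run A
t=18: ready={A,G} → run A
t=19: ready={A,G} → run A
t=20: ready={G} → run G
t=21: ready={G} → run G
t=22: ready={G} → run G
t=23: ready={G} → run G
t=24: (idle)
t=25: (idle)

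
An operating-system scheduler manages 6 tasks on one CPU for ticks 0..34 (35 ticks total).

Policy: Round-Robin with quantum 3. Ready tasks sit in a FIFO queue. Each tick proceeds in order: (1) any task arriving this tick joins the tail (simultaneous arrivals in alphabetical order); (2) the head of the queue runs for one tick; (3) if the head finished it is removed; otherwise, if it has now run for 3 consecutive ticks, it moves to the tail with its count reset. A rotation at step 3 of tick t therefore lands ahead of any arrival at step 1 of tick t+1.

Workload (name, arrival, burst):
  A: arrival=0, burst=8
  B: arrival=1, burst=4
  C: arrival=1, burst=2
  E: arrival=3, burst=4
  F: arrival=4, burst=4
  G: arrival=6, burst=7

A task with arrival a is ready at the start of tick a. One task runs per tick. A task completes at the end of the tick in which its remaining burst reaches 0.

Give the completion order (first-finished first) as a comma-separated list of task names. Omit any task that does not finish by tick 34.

t=0: queue=[A] q_used=0 → run A
t=1: queue=[A,B,C] q_used=1 → run A
t=2: queue=[A,B,C] q_used=2 → run A
t=3: queue=[B,C,A,E] q_used=0 → run B
t=4: queue=[B,C,A,E,F] q_used=1 → run B
t=5: queue=[B,C,A,E,F] q_used=2 → run B
t=6: queue=[C,A,E,F,B,G] q_used=0 → run C
t=7: queue=[C,A,E,F,B,G] q_used=1 → run C
t=8: queue=[A,E,F,B,G] q_used=0 → run A
t=9: queue=[A,E,F,B,G] q_used=1 → run A
t=10: queue=[A,E,F,B,G] q_used=2 → run A
t=11: queue=[E,F,B,G,A] q_used=0 → run E
t=12: queue=[E,F,B,G,A] q_used=1 → run E
t=13: queue=[E,F,B,G,A] q_used=2 → run E
t=14: queue=[F,B,G,A,E] q_used=0 → run F
t=15: queue=[F,B,G,A,E] q_used=1 → run F
t=16: queue=[F,B,G,A,E] q_used=2 → run F
t=17: queue=[B,G,A,E,F] q_used=0 → run B
t=18: queue=[G,A,E,F] q_used=0 → run G
t=19: queue=[G,A,E,F] q_used=1 → run G
t=20: queue=[G,A,E,F] q_used=2 → run G
t=21: queue=[A,E,F,G] q_used=0 → run A
t=22: queue=[A,E,F,G] q_used=1 → run A
t=23: queue=[E,F,G] q_used=0 → run E
t=24: queue=[F,G] q_used=0 → run F
t=25: queue=[G] q_used=0 → run G
t=26: queue=[G] q_used=1 → run G
t=27: queue=[G] q_used=2 → run G
t=28: queue=[G] q_used=0 → run G
t=29: (idle)
t=30: (idle)
t=31: (idle)
t=32: (idle)
t=33: (idle)
t=34: (idle)

completion order = C, B, A, E, F, G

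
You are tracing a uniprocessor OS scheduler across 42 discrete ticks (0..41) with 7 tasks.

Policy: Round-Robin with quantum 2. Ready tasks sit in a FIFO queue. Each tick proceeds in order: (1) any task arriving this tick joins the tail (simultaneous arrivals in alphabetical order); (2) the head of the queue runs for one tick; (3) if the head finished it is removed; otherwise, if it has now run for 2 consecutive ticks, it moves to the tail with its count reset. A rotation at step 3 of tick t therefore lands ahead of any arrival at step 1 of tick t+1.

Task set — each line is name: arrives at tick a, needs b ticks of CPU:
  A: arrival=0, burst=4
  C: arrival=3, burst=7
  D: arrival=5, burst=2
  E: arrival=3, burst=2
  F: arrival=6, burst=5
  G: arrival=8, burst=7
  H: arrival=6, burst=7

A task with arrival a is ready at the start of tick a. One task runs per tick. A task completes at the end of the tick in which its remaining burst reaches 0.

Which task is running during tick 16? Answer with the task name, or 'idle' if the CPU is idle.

running at tick 16 = G

t=0: queue=[A] q_used=0 → run A
t=1: queue=[A] q_used=1 → run A
t=2: queue=[A] q_used=0 → run A
t=3: queue=[A,C,E] q_used=1 → run A
t=4: queue=[C,E] q_used=0 → run C
t=5: queue=[C,E,D] q_used=1 → run C
t=6: queue=[E,D,C,F,H] q_used=0 → run E
t=7: queue=[E,D,C,F,H] q_used=1 → run E
t=8: queue=[D,C,F,H,G] q_used=0 → run D
t=9: queue=[D,C,F,H,G] q_used=1 → run D
t=10: queue=[C,F,H,G] q_used=0 → run C
t=11: queue=[C,F,H,G] q_used=1 → run C
t=12: queue=[F,H,G,C] q_used=0 → run F
t=13: queue=[F,H,G,C] q_used=1 → run F
t=14: queue=[H,G,C,F] q_used=0 → run H
t=15: queue=[H,G,C,F] q_used=1 → run H
t=16: queue=[G,C,F,H] q_used=0 → run G
t=17: queue=[G,C,F,H] q_used=1 → run G
t=18: queue=[C,F,H,G] q_used=0 → run C
t=19: queue=[C,F,H,G] q_used=1 → run C
t=20: queue=[F,H,G,C] q_used=0 → run F
t=21: queue=[F,H,G,C] q_used=1 → run F
t=22: queue=[H,G,C,F] q_used=0 → run H
t=23: queue=[H,G,C,F] q_used=1 → run H
t=24: queue=[G,C,F,H] q_used=0 → run G
t=25: queue=[G,C,F,H] q_used=1 → run G
t=26: queue=[C,F,H,G] q_used=0 → run C
t=27: queue=[F,H,G] q_used=0 → run F
t=28: queue=[H,G] q_used=0 → run H
t=29: queue=[H,G] q_used=1 → run H
t=30: queue=[G,H] q_used=0 → run G
t=31: queue=[G,H] q_used=1 → run G
t=32: queue=[H,G] q_used=0 → run H
t=33: queue=[G] q_used=0 → run G
t=34: (idle)
t=35: (idle)
t=36: (idle)
t=37: (idle)
t=38: (idle)
t=39: (idle)
t=40: (idle)
t=41: (idle)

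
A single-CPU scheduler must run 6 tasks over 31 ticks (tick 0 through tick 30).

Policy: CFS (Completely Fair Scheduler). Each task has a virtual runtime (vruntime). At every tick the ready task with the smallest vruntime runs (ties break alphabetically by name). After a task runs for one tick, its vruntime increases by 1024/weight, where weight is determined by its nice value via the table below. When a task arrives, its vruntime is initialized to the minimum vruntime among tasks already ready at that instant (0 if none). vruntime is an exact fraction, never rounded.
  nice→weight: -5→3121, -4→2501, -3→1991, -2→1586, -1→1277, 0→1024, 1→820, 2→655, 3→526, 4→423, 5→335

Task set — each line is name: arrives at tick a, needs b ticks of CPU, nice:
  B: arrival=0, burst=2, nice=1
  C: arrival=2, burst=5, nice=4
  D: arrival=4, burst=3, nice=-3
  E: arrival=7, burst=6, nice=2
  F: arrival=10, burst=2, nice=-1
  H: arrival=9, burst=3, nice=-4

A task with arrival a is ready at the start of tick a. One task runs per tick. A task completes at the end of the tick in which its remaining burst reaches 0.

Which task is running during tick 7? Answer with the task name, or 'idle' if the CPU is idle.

t=0: vr[B=0] → run B
t=1: vr[B=256/205] → run B
t=2: vr[C=0] → run C
t=3: vr[C=1024/423] → run C
t=4: vr[C=2048/423 D=2048/423] → run C
t=5: vr[C=1024/141 D=2048/423] → run D
t=6: vr[C=1024/141 D=4510720/842193] → run D
t=7: vr[C=1024/141 D=4943872/842193 E=4943872/842193] → run D
t=8: vr[C=1024/141 E=4943872/842193] → run E
t=9: vr[C=1024/141 E=4100641792/551636415 H=1024/141] → run C
t=10: vr[C=4096/423 E=4100641792/551636415 F=1024/141 H=1024/141] → run F
t=11: vr[C=4096/423 E=4100641792/551636415 F=1452032/180057 H=1024/141] → run H
t=12: vr[C=4096/423 E=4100641792/551636415 F=1452032/180057 H=2705408/352641] → run E
t=13: vr[C=4096/423 E=4963047424/551636415 F=1452032/180057 H=2705408/352641] → run H
t=14: vr[C=4096/423 E=4963047424/551636415 F=1452032/180057 H=2849792/352641] → run F
t=15: vr[C=4096/423 E=4963047424/551636415 H=2849792/352641] → run H
t=16: vr[C=4096/423 E=4963047424/551636415] → run E
t=17: vr[C=4096/423 E=5825453056/551636415] → run C
t=18: vr[E=5825453056/551636415] → run E
t=19: vr[E=6687858688/551636415] → run E
t=20: vr[E=1510052864/110327283] → run E
t=21: (idle)
t=22: (idle)
t=23: (idle)
t=24: (idle)
t=25: (idle)
t=26: (idle)
t=27: (idle)
t=28: (idle)
t=29: (idle)
t=30: (idle)

running at tick 7 = D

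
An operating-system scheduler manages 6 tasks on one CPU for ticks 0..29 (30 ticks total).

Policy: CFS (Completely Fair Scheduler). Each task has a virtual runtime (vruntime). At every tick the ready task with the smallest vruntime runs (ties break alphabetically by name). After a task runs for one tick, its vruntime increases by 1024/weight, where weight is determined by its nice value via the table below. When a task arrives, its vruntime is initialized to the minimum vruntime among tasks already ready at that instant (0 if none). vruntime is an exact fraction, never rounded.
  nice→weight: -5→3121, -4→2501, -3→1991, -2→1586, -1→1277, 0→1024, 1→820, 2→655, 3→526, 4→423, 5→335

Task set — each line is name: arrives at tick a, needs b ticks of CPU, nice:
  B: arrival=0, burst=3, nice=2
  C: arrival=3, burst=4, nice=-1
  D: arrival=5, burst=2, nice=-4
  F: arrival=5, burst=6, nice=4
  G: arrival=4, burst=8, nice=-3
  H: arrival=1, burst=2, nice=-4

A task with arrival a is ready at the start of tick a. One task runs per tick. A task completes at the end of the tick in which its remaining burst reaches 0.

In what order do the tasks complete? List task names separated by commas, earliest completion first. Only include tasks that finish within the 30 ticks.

t=0: vr[B=0] → run B
t=1: vr[B=1024/655 H=1024/655] → run B
t=2: vr[B=2048/655 H=1024/655] → run H
t=3: vr[B=2048/655 C=3231744/1638155 H=3231744/1638155] → run C
t=4: vr[B=2048/655 C=5804407808/2091923935 G=3231744/1638155 H=3231744/1638155] → run G
t=5: vr[B=2048/655 C=5804407808/2091923935 D=3231744/1638155 F=3231744/1638155 G=8111873024/3261566605 H=3231744/1638155] → run D
t=6: vr[B=2048/655 C=5804407808/2091923935 D=3902464/1638155 F=3231744/1638155 G=8111873024/3261566605 H=3231744/1638155] → run F
t=7: vr[B=2048/655 C=5804407808/2091923935 D=3902464/1638155 F=3044498432/692939565 G=8111873024/3261566605 H=3231744/1638155] → run H
t=8: vr[B=2048/655 C=5804407808/2091923935 D=3902464/1638155 F=3044498432/692939565 G=8111873024/3261566605] → run D
t=9: vr[B=2048/655 C=5804407808/2091923935 F=3044498432/692939565 G=8111873024/3261566605] → run G
t=10: vr[B=2048/655 C=5804407808/2091923935 F=3044498432/692939565 G=9789343744/3261566605] → run C
t=11: vr[B=2048/655 C=7481878528/2091923935 F=3044498432/692939565 G=9789343744/3261566605] → run G
t=12: vr[B=2048/655 C=7481878528/2091923935 F=3044498432/692939565 G=11466814464/3261566605] → run B
t=13: vr[C=7481878528/2091923935 F=3044498432/692939565 G=11466814464/3261566605] → run G
t=14: vr[C=7481878528/2091923935 F=3044498432/692939565 G=13144285184/3261566605] → run C
t=15: vr[C=9159349248/2091923935 F=3044498432/692939565 G=13144285184/3261566605] → run G
t=16: vr[C=9159349248/2091923935 F=3044498432/692939565 G=14821755904/3261566605] → run C
t=17: vr[F=3044498432/692939565 G=14821755904/3261566605] → run F
t=18: vr[F=4721969152/692939565 G=14821755904/3261566605] → run G
t=19: vr[F=4721969152/692939565 G=16499226624/3261566605] → run G
t=20: vr[F=4721969152/692939565 G=18176697344/3261566605] → run G
t=21: vr[F=4721969152/692939565] → run F
t=22: vr[F=2133146624/230979855] → run F
t=23: vr[F=8076910592/692939565] → run F
t=24: vr[F=9754381312/692939565] → run F
t=25: (idle)
t=26: (idle)
t=27: (idle)
t=28: (idle)
t=29: (idle)

completion order = H, D, B, C, G, F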